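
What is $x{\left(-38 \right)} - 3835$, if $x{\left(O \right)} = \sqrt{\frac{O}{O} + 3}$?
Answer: $-3833$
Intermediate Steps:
$x{\left(O \right)} = 2$ ($x{\left(O \right)} = \sqrt{1 + 3} = \sqrt{4} = 2$)
$x{\left(-38 \right)} - 3835 = 2 - 3835 = -3833$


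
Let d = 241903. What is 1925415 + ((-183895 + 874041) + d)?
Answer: 2857464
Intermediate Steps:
1925415 + ((-183895 + 874041) + d) = 1925415 + ((-183895 + 874041) + 241903) = 1925415 + (690146 + 241903) = 1925415 + 932049 = 2857464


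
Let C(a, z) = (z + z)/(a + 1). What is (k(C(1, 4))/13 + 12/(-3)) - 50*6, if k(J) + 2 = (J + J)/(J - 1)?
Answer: -11854/39 ≈ -303.95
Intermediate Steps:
C(a, z) = 2*z/(1 + a) (C(a, z) = (2*z)/(1 + a) = 2*z/(1 + a))
k(J) = -2 + 2*J/(-1 + J) (k(J) = -2 + (J + J)/(J - 1) = -2 + (2*J)/(-1 + J) = -2 + 2*J/(-1 + J))
(k(C(1, 4))/13 + 12/(-3)) - 50*6 = ((2/(-1 + 2*4/(1 + 1)))/13 + 12/(-3)) - 50*6 = ((2/(-1 + 2*4/2))*(1/13) + 12*(-⅓)) - 300 = ((2/(-1 + 2*4*(½)))*(1/13) - 4) - 300 = ((2/(-1 + 4))*(1/13) - 4) - 300 = ((2/3)*(1/13) - 4) - 300 = ((2*(⅓))*(1/13) - 4) - 300 = ((⅔)*(1/13) - 4) - 300 = (2/39 - 4) - 300 = -154/39 - 300 = -11854/39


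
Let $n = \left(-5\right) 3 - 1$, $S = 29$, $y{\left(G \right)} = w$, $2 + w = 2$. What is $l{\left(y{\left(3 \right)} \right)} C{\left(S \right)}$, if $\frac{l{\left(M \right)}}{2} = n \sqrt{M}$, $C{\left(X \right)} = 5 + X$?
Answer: $0$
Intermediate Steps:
$w = 0$ ($w = -2 + 2 = 0$)
$y{\left(G \right)} = 0$
$n = -16$ ($n = -15 - 1 = -16$)
$l{\left(M \right)} = - 32 \sqrt{M}$ ($l{\left(M \right)} = 2 \left(- 16 \sqrt{M}\right) = - 32 \sqrt{M}$)
$l{\left(y{\left(3 \right)} \right)} C{\left(S \right)} = - 32 \sqrt{0} \left(5 + 29\right) = \left(-32\right) 0 \cdot 34 = 0 \cdot 34 = 0$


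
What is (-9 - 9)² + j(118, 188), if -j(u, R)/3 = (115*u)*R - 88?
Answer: -7652892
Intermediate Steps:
j(u, R) = 264 - 345*R*u (j(u, R) = -3*((115*u)*R - 88) = -3*(115*R*u - 88) = -3*(-88 + 115*R*u) = 264 - 345*R*u)
(-9 - 9)² + j(118, 188) = (-9 - 9)² + (264 - 345*188*118) = (-18)² + (264 - 7653480) = 324 - 7653216 = -7652892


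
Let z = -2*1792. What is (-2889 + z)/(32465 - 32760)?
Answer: 6473/295 ≈ 21.942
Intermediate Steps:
z = -3584
(-2889 + z)/(32465 - 32760) = (-2889 - 3584)/(32465 - 32760) = -6473/(-295) = -6473*(-1/295) = 6473/295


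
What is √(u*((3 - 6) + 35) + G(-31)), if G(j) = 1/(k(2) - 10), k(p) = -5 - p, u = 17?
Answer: √157199/17 ≈ 23.323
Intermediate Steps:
G(j) = -1/17 (G(j) = 1/((-5 - 1*2) - 10) = 1/((-5 - 2) - 10) = 1/(-7 - 10) = 1/(-17) = -1/17)
√(u*((3 - 6) + 35) + G(-31)) = √(17*((3 - 6) + 35) - 1/17) = √(17*(-3 + 35) - 1/17) = √(17*32 - 1/17) = √(544 - 1/17) = √(9247/17) = √157199/17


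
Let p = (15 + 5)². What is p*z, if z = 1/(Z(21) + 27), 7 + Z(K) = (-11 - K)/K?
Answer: 2100/97 ≈ 21.649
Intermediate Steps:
p = 400 (p = 20² = 400)
Z(K) = -7 + (-11 - K)/K
z = 21/388 (z = 1/((-8 - 11/21) + 27) = 1/(-179/21 + 27) = 1/(388/21) = 21/388 ≈ 0.054124)
p*z = 400*(21/388) = 2100/97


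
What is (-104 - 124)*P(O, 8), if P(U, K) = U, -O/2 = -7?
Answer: -3192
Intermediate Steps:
O = 14 (O = -2*(-7) = 14)
(-104 - 124)*P(O, 8) = (-104 - 124)*14 = -228*14 = -3192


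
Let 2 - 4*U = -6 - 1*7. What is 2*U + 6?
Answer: 27/2 ≈ 13.500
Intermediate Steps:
U = 15/4 (U = ½ - (-6 - 1*7)/4 = ½ - (-6 - 7)/4 = ½ - ¼*(-13) = ½ + 13/4 = 15/4 ≈ 3.7500)
2*U + 6 = 2*(15/4) + 6 = 15/2 + 6 = 27/2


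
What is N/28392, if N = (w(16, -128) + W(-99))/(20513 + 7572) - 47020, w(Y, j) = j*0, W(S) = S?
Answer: -1320556799/797389320 ≈ -1.6561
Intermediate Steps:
w(Y, j) = 0
N = -1320556799/28085 (N = (0 - 99)/(20513 + 7572) - 47020 = -99/28085 - 47020 = -1320556799/28085 ≈ -47020.)
N/28392 = -1320556799/28085/28392 = -1320556799/28085*1/28392 = -1320556799/797389320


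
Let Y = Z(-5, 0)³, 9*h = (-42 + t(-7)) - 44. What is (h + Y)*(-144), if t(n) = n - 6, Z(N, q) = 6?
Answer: -29520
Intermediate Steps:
t(n) = -6 + n
h = -11 (h = ((-42 + (-6 - 7)) - 44)/9 = ((-42 - 13) - 44)/9 = (-55 - 44)/9 = (⅑)*(-99) = -11)
Y = 216 (Y = 6³ = 216)
(h + Y)*(-144) = (-11 + 216)*(-144) = 205*(-144) = -29520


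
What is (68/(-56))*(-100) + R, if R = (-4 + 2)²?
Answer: 878/7 ≈ 125.43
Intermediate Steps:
R = 4 (R = (-2)² = 4)
(68/(-56))*(-100) + R = (68/(-56))*(-100) + 4 = (68*(-1/56))*(-100) + 4 = -17/14*(-100) + 4 = 850/7 + 4 = 878/7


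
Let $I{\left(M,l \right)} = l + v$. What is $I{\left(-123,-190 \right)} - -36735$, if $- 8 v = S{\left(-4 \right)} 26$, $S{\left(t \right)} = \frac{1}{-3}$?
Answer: $\frac{438553}{12} \approx 36546.0$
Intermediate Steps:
$S{\left(t \right)} = - \frac{1}{3}$
$v = \frac{13}{12}$ ($v = - \frac{\left(- \frac{1}{3}\right) 26}{8} = \left(- \frac{1}{8}\right) \left(- \frac{26}{3}\right) = \frac{13}{12} \approx 1.0833$)
$I{\left(M,l \right)} = \frac{13}{12} + l$ ($I{\left(M,l \right)} = l + \frac{13}{12} = \frac{13}{12} + l$)
$I{\left(-123,-190 \right)} - -36735 = \left(\frac{13}{12} - 190\right) - -36735 = - \frac{2267}{12} + 36735 = \frac{438553}{12}$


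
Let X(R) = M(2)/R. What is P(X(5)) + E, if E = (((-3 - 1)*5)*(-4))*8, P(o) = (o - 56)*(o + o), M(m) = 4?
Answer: 13792/25 ≈ 551.68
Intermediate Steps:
X(R) = 4/R
P(o) = 2*o*(-56 + o) (P(o) = (-56 + o)*(2*o) = 2*o*(-56 + o))
E = 640 (E = (-4*5*(-4))*8 = -20*(-4)*8 = 80*8 = 640)
P(X(5)) + E = 2*(4/5)*(-56 + 4/5) + 640 = 2*(4/5)*(-276/5) + 640 = -2208/25 + 640 = 13792/25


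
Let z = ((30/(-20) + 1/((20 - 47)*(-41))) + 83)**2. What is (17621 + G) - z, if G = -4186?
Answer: 33295953011/4901796 ≈ 6792.6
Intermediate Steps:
z = 32559676249/4901796 (z = ((30*(-1/20) - 1/41/(-27)) + 83)**2 = ((-3/2 - 1/27*(-1/41)) + 83)**2 = ((-3/2 + 1/1107) + 83)**2 = (-3319/2214 + 83)**2 = (180443/2214)**2 = 32559676249/4901796 ≈ 6642.4)
(17621 + G) - z = (17621 - 4186) - 1*32559676249/4901796 = 13435 - 32559676249/4901796 = 33295953011/4901796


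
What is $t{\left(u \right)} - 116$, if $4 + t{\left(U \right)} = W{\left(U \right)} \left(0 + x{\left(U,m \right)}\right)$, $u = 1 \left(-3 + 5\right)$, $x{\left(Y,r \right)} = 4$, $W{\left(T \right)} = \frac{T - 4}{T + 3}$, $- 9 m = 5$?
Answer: $- \frac{608}{5} \approx -121.6$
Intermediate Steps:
$m = - \frac{5}{9}$ ($m = \left(- \frac{1}{9}\right) 5 = - \frac{5}{9} \approx -0.55556$)
$W{\left(T \right)} = \frac{-4 + T}{3 + T}$
$u = 2$ ($u = 1 \cdot 2 = 2$)
$t{\left(U \right)} = -4 + \frac{4 \left(-4 + U\right)}{3 + U}$ ($t{\left(U \right)} = -4 + \frac{-4 + U}{3 + U} \left(0 + 4\right) = -4 + \frac{-4 + U}{3 + U} 4 = -4 + \frac{4 \left(-4 + U\right)}{3 + U}$)
$t{\left(u \right)} - 116 = - \frac{28}{3 + 2} - 116 = - \frac{28}{5} - 116 = - \frac{608}{5}$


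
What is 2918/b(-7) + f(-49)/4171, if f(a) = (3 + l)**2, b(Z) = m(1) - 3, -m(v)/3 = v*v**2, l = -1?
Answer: -6085477/12513 ≈ -486.33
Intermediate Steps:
m(v) = -3*v**3 (m(v) = -3*v*v**2 = -3*v**3)
b(Z) = -6 (b(Z) = -3*1**3 - 3 = -3*1 - 3 = -3 - 3 = -6)
f(a) = 4 (f(a) = (3 - 1)**2 = 2**2 = 4)
2918/b(-7) + f(-49)/4171 = 2918/(-6) + 4/4171 = 2918*(-1/6) + 4*(1/4171) = -1459/3 + 4/4171 = -6085477/12513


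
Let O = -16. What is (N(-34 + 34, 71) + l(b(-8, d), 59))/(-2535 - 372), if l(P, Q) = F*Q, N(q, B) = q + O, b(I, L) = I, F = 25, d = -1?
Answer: -1459/2907 ≈ -0.50189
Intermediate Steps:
N(q, B) = -16 + q (N(q, B) = q - 16 = -16 + q)
l(P, Q) = 25*Q
(N(-34 + 34, 71) + l(b(-8, d), 59))/(-2535 - 372) = ((-16 + (-34 + 34)) + 25*59)/(-2535 - 372) = ((-16 + 0) + 1475)/(-2907) = (-16 + 1475)*(-1/2907) = 1459*(-1/2907) = -1459/2907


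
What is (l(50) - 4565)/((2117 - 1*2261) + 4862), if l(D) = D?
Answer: -645/674 ≈ -0.95697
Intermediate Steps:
(l(50) - 4565)/((2117 - 1*2261) + 4862) = (50 - 4565)/((2117 - 1*2261) + 4862) = -4515/((2117 - 2261) + 4862) = -4515/(-144 + 4862) = -4515/4718 = -4515*1/4718 = -645/674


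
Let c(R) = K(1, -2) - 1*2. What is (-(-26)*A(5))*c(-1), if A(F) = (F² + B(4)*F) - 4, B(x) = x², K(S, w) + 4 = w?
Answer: -21008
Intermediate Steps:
K(S, w) = -4 + w
A(F) = -4 + F² + 16*F (A(F) = (F² + 4²*F) - 4 = (F² + 16*F) - 4 = -4 + F² + 16*F)
c(R) = -8 (c(R) = (-4 - 2) - 1*2 = -6 - 2 = -8)
(-(-26)*A(5))*c(-1) = -(-26)*(-4 + 5² + 16*5)*(-8) = -(-26)*(-4 + 25 + 80)*(-8) = -(-26)*101*(-8) = -26*(-101)*(-8) = 2626*(-8) = -21008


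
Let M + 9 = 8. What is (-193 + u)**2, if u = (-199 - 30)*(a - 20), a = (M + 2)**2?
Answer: 17288964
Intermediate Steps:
M = -1 (M = -9 + 8 = -1)
a = 1 (a = (-1 + 2)**2 = 1**2 = 1)
u = 4351 (u = (-199 - 30)*(1 - 20) = -229*(-19) = 4351)
(-193 + u)**2 = (-193 + 4351)**2 = 4158**2 = 17288964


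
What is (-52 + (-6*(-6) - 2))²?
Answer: 324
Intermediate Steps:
(-52 + (-6*(-6) - 2))² = (-52 + (36 - 2))² = (-52 + 34)² = (-18)² = 324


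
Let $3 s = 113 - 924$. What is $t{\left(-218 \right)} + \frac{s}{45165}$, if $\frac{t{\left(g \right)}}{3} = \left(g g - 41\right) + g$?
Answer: $\frac{19212512714}{135495} \approx 1.418 \cdot 10^{5}$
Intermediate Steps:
$t{\left(g \right)} = -123 + 3 g + 3 g^{2}$ ($t{\left(g \right)} = 3 \left(\left(g g - 41\right) + g\right) = 3 \left(\left(g^{2} - 41\right) + g\right) = 3 \left(\left(-41 + g^{2}\right) + g\right) = 3 \left(-41 + g + g^{2}\right) = -123 + 3 g + 3 g^{2}$)
$s = - \frac{811}{3}$ ($s = \frac{113 - 924}{3} = \frac{1}{3} \left(-811\right) = - \frac{811}{3} \approx -270.33$)
$t{\left(-218 \right)} + \frac{s}{45165} = \left(-123 + 3 \left(-218\right) + 3 \left(-218\right)^{2}\right) - \frac{811}{3 \cdot 45165} = \left(-123 - 654 + 3 \cdot 47524\right) - \frac{811}{135495} = \left(-123 - 654 + 142572\right) - \frac{811}{135495} = 141795 - \frac{811}{135495} = \frac{19212512714}{135495}$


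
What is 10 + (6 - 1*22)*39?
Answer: -614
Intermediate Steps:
10 + (6 - 1*22)*39 = 10 + (6 - 22)*39 = 10 - 16*39 = 10 - 624 = -614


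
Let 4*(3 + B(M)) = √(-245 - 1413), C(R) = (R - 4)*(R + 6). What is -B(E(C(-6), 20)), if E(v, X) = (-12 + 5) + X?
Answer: 3 - I*√1658/4 ≈ 3.0 - 10.18*I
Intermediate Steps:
C(R) = (-4 + R)*(6 + R)
E(v, X) = -7 + X
B(M) = -3 + I*√1658/4 (B(M) = -3 + √(-245 - 1413)/4 = -3 + √(-1658)/4 = -3 + (I*√1658)/4 = -3 + I*√1658/4)
-B(E(C(-6), 20)) = -(-3 + I*√1658/4) = 3 - I*√1658/4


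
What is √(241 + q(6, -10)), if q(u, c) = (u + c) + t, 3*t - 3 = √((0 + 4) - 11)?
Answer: √(2142 + 3*I*√7)/3 ≈ 15.427 + 0.028583*I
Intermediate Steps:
t = 1 + I*√7/3 (t = 1 + √((0 + 4) - 11)/3 = 1 + √(4 - 11)/3 = 1 + √(-7)/3 = 1 + (I*√7)/3 = 1 + I*√7/3 ≈ 1.0 + 0.88192*I)
q(u, c) = 1 + c + u + I*√7/3 (q(u, c) = (u + c) + (1 + I*√7/3) = (c + u) + (1 + I*√7/3) = 1 + c + u + I*√7/3)
√(241 + q(6, -10)) = √(241 + (1 - 10 + 6 + I*√7/3)) = √(241 + (-3 + I*√7/3)) = √(238 + I*√7/3)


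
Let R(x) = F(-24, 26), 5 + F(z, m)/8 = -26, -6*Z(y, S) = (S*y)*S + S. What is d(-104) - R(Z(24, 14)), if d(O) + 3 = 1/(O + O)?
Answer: 50959/208 ≈ 245.00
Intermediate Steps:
Z(y, S) = -S/6 - y*S²/6 (Z(y, S) = -((S*y)*S + S)/6 = -(y*S² + S)/6 = -(S + y*S²)/6 = -S/6 - y*S²/6)
F(z, m) = -248 (F(z, m) = -40 + 8*(-26) = -40 - 208 = -248)
R(x) = -248
d(O) = -3 + 1/(2*O) (d(O) = -3 + 1/(O + O) = -3 + 1/(2*O))
d(-104) - R(Z(24, 14)) = (-3 + (½)/(-104)) - 1*(-248) = (-3 + (½)*(-1/104)) + 248 = (-3 - 1/208) + 248 = -625/208 + 248 = 50959/208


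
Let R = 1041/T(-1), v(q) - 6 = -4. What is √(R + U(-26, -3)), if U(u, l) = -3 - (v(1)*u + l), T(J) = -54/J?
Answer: √2566/6 ≈ 8.4426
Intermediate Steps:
v(q) = 2 (v(q) = 6 - 4 = 2)
U(u, l) = -3 - l - 2*u (U(u, l) = -3 - (2*u + l) = -3 - (l + 2*u) = -3 + (-l - 2*u) = -3 - l - 2*u)
R = 347/18 (R = 1041/((-54/(-1))) = 1041/((-54*(-1))) = 1041/54 = 1041*(1/54) = 347/18 ≈ 19.278)
√(R + U(-26, -3)) = √(347/18 + (-3 - 1*(-3) - 2*(-26))) = √(347/18 + (-3 + 3 + 52)) = √(347/18 + 52) = √(1283/18) = √2566/6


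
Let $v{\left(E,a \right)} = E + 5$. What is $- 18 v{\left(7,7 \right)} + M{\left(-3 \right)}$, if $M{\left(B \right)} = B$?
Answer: $-219$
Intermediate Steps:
$v{\left(E,a \right)} = 5 + E$
$- 18 v{\left(7,7 \right)} + M{\left(-3 \right)} = - 18 \left(5 + 7\right) - 3 = \left(-18\right) 12 - 3 = -216 - 3 = -219$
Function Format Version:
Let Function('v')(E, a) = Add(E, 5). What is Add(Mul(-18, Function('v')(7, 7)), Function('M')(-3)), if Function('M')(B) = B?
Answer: -219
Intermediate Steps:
Function('v')(E, a) = Add(5, E)
Add(Mul(-18, Function('v')(7, 7)), Function('M')(-3)) = Add(Mul(-18, Add(5, 7)), -3) = Add(Mul(-18, 12), -3) = Add(-216, -3) = -219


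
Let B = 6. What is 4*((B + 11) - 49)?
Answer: -128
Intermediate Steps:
4*((B + 11) - 49) = 4*((6 + 11) - 49) = 4*(17 - 49) = 4*(-32) = -128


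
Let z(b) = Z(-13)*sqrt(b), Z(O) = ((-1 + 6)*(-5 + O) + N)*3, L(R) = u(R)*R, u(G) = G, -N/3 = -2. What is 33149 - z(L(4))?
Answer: 34157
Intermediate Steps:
N = 6 (N = -3*(-2) = 6)
L(R) = R**2 (L(R) = R*R = R**2)
Z(O) = -57 + 15*O (Z(O) = ((-1 + 6)*(-5 + O) + 6)*3 = (5*(-5 + O) + 6)*3 = ((-25 + 5*O) + 6)*3 = (-19 + 5*O)*3 = -57 + 15*O)
z(b) = -252*sqrt(b) (z(b) = (-57 + 15*(-13))*sqrt(b) = (-57 - 195)*sqrt(b) = -252*sqrt(b))
33149 - z(L(4)) = 33149 - (-252)*sqrt(4**2) = 33149 - (-252)*sqrt(16) = 33149 - (-252)*4 = 33149 - 1*(-1008) = 33149 + 1008 = 34157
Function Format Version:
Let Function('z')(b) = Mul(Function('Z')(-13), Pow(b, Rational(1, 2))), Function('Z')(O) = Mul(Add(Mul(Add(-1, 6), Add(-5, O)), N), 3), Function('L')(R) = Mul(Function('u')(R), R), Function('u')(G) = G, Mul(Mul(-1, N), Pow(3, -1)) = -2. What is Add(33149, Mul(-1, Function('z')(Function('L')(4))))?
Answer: 34157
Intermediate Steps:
N = 6 (N = Mul(-3, -2) = 6)
Function('L')(R) = Pow(R, 2) (Function('L')(R) = Mul(R, R) = Pow(R, 2))
Function('Z')(O) = Add(-57, Mul(15, O)) (Function('Z')(O) = Mul(Add(Mul(Add(-1, 6), Add(-5, O)), 6), 3) = Mul(Add(Mul(5, Add(-5, O)), 6), 3) = Mul(Add(Add(-25, Mul(5, O)), 6), 3) = Mul(Add(-19, Mul(5, O)), 3) = Add(-57, Mul(15, O)))
Function('z')(b) = Mul(-252, Pow(b, Rational(1, 2))) (Function('z')(b) = Mul(Add(-57, Mul(15, -13)), Pow(b, Rational(1, 2))) = Mul(Add(-57, -195), Pow(b, Rational(1, 2))) = Mul(-252, Pow(b, Rational(1, 2))))
Add(33149, Mul(-1, Function('z')(Function('L')(4)))) = Add(33149, Mul(-1, Mul(-252, Pow(Pow(4, 2), Rational(1, 2))))) = Add(33149, Mul(-1, Mul(-252, Pow(16, Rational(1, 2))))) = Add(33149, Mul(-1, Mul(-252, 4))) = Add(33149, Mul(-1, -1008)) = Add(33149, 1008) = 34157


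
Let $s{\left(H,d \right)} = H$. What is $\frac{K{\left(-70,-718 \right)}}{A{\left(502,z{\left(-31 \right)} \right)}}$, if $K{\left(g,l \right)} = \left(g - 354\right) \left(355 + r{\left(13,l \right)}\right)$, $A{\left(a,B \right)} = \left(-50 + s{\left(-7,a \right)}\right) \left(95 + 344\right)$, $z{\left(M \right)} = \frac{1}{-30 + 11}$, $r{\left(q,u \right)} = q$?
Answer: $\frac{156032}{25023} \approx 6.2355$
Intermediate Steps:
$z{\left(M \right)} = - \frac{1}{19}$ ($z{\left(M \right)} = \frac{1}{-19} = - \frac{1}{19}$)
$A{\left(a,B \right)} = -25023$ ($A{\left(a,B \right)} = \left(-50 - 7\right) \left(95 + 344\right) = \left(-57\right) 439 = -25023$)
$K{\left(g,l \right)} = -130272 + 368 g$ ($K{\left(g,l \right)} = \left(g - 354\right) \left(355 + 13\right) = \left(-354 + g\right) 368 = -130272 + 368 g$)
$\frac{K{\left(-70,-718 \right)}}{A{\left(502,z{\left(-31 \right)} \right)}} = \frac{-130272 + 368 \left(-70\right)}{-25023} = \left(-130272 - 25760\right) \left(- \frac{1}{25023}\right) = \left(-156032\right) \left(- \frac{1}{25023}\right) = \frac{156032}{25023}$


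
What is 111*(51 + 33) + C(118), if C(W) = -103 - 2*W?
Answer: 8985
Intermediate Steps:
111*(51 + 33) + C(118) = 111*(51 + 33) + (-103 - 2*118) = 111*84 + (-103 - 236) = 9324 - 339 = 8985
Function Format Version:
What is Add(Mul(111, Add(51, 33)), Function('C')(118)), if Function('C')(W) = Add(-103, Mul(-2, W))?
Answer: 8985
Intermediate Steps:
Add(Mul(111, Add(51, 33)), Function('C')(118)) = Add(Mul(111, Add(51, 33)), Add(-103, Mul(-2, 118))) = Add(Mul(111, 84), Add(-103, -236)) = Add(9324, -339) = 8985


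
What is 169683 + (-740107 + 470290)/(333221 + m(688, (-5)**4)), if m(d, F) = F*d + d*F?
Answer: 202469049126/1193221 ≈ 1.6968e+5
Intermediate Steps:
m(d, F) = 2*F*d (m(d, F) = F*d + F*d = 2*F*d)
169683 + (-740107 + 470290)/(333221 + m(688, (-5)**4)) = 169683 + (-740107 + 470290)/(333221 + 2*(-5)**4*688) = 169683 - 269817/(333221 + 2*625*688) = 169683 - 269817/(333221 + 860000) = 169683 - 269817/1193221 = 202469049126/1193221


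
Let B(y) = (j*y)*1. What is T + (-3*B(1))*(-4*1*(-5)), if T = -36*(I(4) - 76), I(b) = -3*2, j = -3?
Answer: 3132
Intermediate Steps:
B(y) = -3*y (B(y) = -3*y*1 = -3*y)
I(b) = -6
T = 2952 (T = -36*(-6 - 76) = -36*(-82) = 2952)
T + (-3*B(1))*(-4*1*(-5)) = 2952 + (-(-9))*(-4*1*(-5)) = 2952 + (-3*(-3))*(-4*(-5)) = 2952 + 9*20 = 2952 + 180 = 3132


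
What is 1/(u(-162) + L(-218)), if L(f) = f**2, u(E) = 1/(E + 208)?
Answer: 46/2186105 ≈ 2.1042e-5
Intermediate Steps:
u(E) = 1/(208 + E)
1/(u(-162) + L(-218)) = 1/(1/(208 - 162) + (-218)**2) = 1/(1/46 + 47524) = 1/(2186105/46) = 46/2186105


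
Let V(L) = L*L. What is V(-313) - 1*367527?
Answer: -269558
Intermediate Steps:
V(L) = L**2
V(-313) - 1*367527 = (-313)**2 - 1*367527 = 97969 - 367527 = -269558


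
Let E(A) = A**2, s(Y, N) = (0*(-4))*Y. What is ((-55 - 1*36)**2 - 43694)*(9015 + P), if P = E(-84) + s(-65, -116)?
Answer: -569122323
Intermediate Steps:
s(Y, N) = 0 (s(Y, N) = 0*Y = 0)
P = 7056 (P = (-84)**2 + 0 = 7056 + 0 = 7056)
((-55 - 1*36)**2 - 43694)*(9015 + P) = ((-55 - 1*36)**2 - 43694)*(9015 + 7056) = ((-55 - 36)**2 - 43694)*16071 = ((-91)**2 - 43694)*16071 = (8281 - 43694)*16071 = -35413*16071 = -569122323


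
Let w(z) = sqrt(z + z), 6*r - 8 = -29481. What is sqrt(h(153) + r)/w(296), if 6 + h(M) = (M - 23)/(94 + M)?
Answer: I*sqrt(2364657198)/16872 ≈ 2.8822*I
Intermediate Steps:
r = -29473/6 (r = 4/3 + (1/6)*(-29481) = 4/3 - 9827/2 = -29473/6 ≈ -4912.2)
w(z) = sqrt(2)*sqrt(z) (w(z) = sqrt(2*z) = sqrt(2)*sqrt(z))
h(M) = -6 + (-23 + M)/(94 + M) (h(M) = -6 + (M - 23)/(94 + M) = -6 + (-23 + M)/(94 + M))
sqrt(h(153) + r)/w(296) = sqrt((-587 - 5*153)/(94 + 153) - 29473/6)/((sqrt(2)*sqrt(296))) = sqrt((-587 - 765)/247 - 29473/6)/((sqrt(2)*(2*sqrt(74)))) = sqrt((1/247)*(-1352) - 29473/6)/((4*sqrt(37))) = sqrt(-104/19 - 29473/6)*(sqrt(37)/148) = sqrt(-560611/114)*(sqrt(37)/148) = (I*sqrt(63909654)/114)*(sqrt(37)/148) = I*sqrt(2364657198)/16872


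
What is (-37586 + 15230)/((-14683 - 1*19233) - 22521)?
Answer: 22356/56437 ≈ 0.39612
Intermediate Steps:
(-37586 + 15230)/((-14683 - 1*19233) - 22521) = -22356/((-14683 - 19233) - 22521) = -22356/(-33916 - 22521) = -22356/(-56437) = -22356*(-1/56437) = 22356/56437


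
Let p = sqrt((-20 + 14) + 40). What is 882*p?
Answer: 882*sqrt(34) ≈ 5142.9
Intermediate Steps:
p = sqrt(34) (p = sqrt(-6 + 40) = sqrt(34) ≈ 5.8309)
882*p = 882*sqrt(34)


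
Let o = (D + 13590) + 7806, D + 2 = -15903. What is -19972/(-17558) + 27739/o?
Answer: 298353807/48205489 ≈ 6.1892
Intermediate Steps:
D = -15905 (D = -2 - 15903 = -15905)
o = 5491 (o = (-15905 + 13590) + 7806 = -2315 + 7806 = 5491)
-19972/(-17558) + 27739/o = -19972/(-17558) + 27739/5491 = -19972*(-1/17558) + 27739*(1/5491) = 9986/8779 + 27739/5491 = 298353807/48205489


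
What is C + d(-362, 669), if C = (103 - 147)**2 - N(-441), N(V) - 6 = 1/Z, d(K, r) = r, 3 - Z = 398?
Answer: 1026606/395 ≈ 2599.0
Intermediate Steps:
Z = -395 (Z = 3 - 1*398 = 3 - 398 = -395)
N(V) = 2369/395 (N(V) = 6 + 1/(-395) = 6 - 1/395 = 2369/395)
C = 762351/395 (C = (103 - 147)**2 - 1*2369/395 = (-44)**2 - 2369/395 = 1936 - 2369/395 = 762351/395 ≈ 1930.0)
C + d(-362, 669) = 762351/395 + 669 = 1026606/395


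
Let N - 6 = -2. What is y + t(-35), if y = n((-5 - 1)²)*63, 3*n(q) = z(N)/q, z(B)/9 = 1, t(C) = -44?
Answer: -155/4 ≈ -38.750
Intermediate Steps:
N = 4 (N = 6 - 2 = 4)
z(B) = 9 (z(B) = 9*1 = 9)
n(q) = 3/q (n(q) = (9/q)/3 = 3/q)
y = 21/4 (y = (3/((-5 - 1)²))*63 = (3/((-6)²))*63 = (3/36)*63 = (3*(1/36))*63 = (1/12)*63 = 21/4 ≈ 5.2500)
y + t(-35) = 21/4 - 44 = -155/4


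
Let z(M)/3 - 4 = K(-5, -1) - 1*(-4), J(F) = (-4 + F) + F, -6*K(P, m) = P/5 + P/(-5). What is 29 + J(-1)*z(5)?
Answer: -115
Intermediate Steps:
K(P, m) = 0 (K(P, m) = -(P/5 + P/(-5))/6 = -(P*(⅕) + P*(-⅕))/6 = -(P/5 - P/5)/6 = -⅙*0 = 0)
J(F) = -4 + 2*F
z(M) = 24 (z(M) = 12 + 3*(0 - 1*(-4)) = 12 + 3*(0 + 4) = 12 + 3*4 = 12 + 12 = 24)
29 + J(-1)*z(5) = 29 + (-4 + 2*(-1))*24 = 29 + (-4 - 2)*24 = 29 - 6*24 = 29 - 144 = -115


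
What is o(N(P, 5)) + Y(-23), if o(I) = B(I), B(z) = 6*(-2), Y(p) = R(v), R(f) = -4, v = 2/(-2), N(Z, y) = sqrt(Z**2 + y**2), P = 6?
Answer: -16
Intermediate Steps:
v = -1 (v = 2*(-1/2) = -1)
Y(p) = -4
B(z) = -12
o(I) = -12
o(N(P, 5)) + Y(-23) = -12 - 4 = -16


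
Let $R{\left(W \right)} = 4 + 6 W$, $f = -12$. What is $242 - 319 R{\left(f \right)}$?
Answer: $21934$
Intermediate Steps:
$242 - 319 R{\left(f \right)} = 242 - 319 \left(4 + 6 \left(-12\right)\right) = 242 - 319 \left(4 - 72\right) = 242 - -21692 = 242 + 21692 = 21934$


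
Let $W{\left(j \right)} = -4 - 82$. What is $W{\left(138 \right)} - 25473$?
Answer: $-25559$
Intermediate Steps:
$W{\left(j \right)} = -86$
$W{\left(138 \right)} - 25473 = -86 - 25473 = -25559$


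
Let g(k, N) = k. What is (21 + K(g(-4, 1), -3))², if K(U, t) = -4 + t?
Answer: 196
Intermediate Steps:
(21 + K(g(-4, 1), -3))² = (21 + (-4 - 3))² = (21 - 7)² = 14² = 196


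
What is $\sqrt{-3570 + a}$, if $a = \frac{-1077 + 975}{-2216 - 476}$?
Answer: $\frac{i \sqrt{6467757474}}{1346} \approx 59.749 i$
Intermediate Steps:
$a = \frac{51}{1346}$ ($a = - \frac{102}{-2692} = \left(-102\right) \left(- \frac{1}{2692}\right) = \frac{51}{1346} \approx 0.03789$)
$\sqrt{-3570 + a} = \sqrt{-3570 + \frac{51}{1346}} = \sqrt{- \frac{4805169}{1346}} = \frac{i \sqrt{6467757474}}{1346}$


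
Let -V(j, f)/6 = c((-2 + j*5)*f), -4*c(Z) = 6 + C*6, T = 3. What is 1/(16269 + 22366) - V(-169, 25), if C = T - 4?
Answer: 1/38635 ≈ 2.5883e-5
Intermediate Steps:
C = -1 (C = 3 - 4 = -1)
c(Z) = 0 (c(Z) = -(6 - 1*6)/4 = -(6 - 6)/4 = -1/4*0 = 0)
V(j, f) = 0 (V(j, f) = -6*0 = 0)
1/(16269 + 22366) - V(-169, 25) = 1/(16269 + 22366) - 1*0 = 1/38635 + 0 = 1/38635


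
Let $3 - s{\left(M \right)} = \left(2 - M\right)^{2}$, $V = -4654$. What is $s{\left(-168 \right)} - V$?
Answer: $-24243$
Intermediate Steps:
$s{\left(M \right)} = 3 - \left(2 - M\right)^{2}$
$s{\left(-168 \right)} - V = \left(3 - \left(-2 - 168\right)^{2}\right) - -4654 = \left(3 - \left(-170\right)^{2}\right) + 4654 = \left(3 - 28900\right) + 4654 = -28897 + 4654 = -24243$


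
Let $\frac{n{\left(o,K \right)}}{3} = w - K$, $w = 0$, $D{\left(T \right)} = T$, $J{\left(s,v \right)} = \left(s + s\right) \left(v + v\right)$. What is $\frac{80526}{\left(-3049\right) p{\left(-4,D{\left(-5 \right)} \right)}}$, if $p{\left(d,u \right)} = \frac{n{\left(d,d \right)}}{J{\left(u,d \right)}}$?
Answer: $- \frac{536840}{3049} \approx -176.07$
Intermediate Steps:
$J{\left(s,v \right)} = 4 s v$ ($J{\left(s,v \right)} = 2 s 2 v = 4 s v$)
$n{\left(o,K \right)} = - 3 K$ ($n{\left(o,K \right)} = 3 \left(0 - K\right) = 3 \left(- K\right) = - 3 K$)
$p{\left(d,u \right)} = - \frac{3}{4 u}$ ($p{\left(d,u \right)} = \frac{\left(-3\right) d}{4 u d} = \frac{\left(-3\right) d}{4 d u} = - 3 d \frac{1}{4 d u} = - \frac{3}{4 u}$)
$\frac{80526}{\left(-3049\right) p{\left(-4,D{\left(-5 \right)} \right)}} = \frac{80526}{\left(-3049\right) \left(- \frac{3}{4 \left(-5\right)}\right)} = \frac{80526}{\left(-3049\right) \left(\left(- \frac{3}{4}\right) \left(- \frac{1}{5}\right)\right)} = \frac{80526}{\left(-3049\right) \frac{3}{20}} = \frac{80526}{- \frac{9147}{20}} = 80526 \left(- \frac{20}{9147}\right) = - \frac{536840}{3049}$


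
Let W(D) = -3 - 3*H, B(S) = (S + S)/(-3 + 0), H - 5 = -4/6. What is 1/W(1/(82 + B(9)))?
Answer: -1/16 ≈ -0.062500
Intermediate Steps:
H = 13/3 (H = 5 - 4/6 = 5 - 4*⅙ = 5 - ⅔ = 13/3 ≈ 4.3333)
B(S) = -2*S/3 (B(S) = (2*S)/(-3) = (2*S)*(-⅓) = -2*S/3)
W(D) = -16 (W(D) = -3 - 3*13/3 = -3 - 13 = -16)
1/W(1/(82 + B(9))) = 1/(-16) = -1/16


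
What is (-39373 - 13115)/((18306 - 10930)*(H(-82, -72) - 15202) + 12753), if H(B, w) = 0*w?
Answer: 52488/112117199 ≈ 0.00046815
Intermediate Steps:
H(B, w) = 0
(-39373 - 13115)/((18306 - 10930)*(H(-82, -72) - 15202) + 12753) = (-39373 - 13115)/((18306 - 10930)*(0 - 15202) + 12753) = -52488/(7376*(-15202) + 12753) = -52488/(-112129952 + 12753) = -52488/(-112117199) = -52488*(-1/112117199) = 52488/112117199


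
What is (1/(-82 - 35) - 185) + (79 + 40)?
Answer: -7723/117 ≈ -66.009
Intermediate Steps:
(1/(-82 - 35) - 185) + (79 + 40) = (1/(-117) - 185) + 119 = (-1/117 - 185) + 119 = -21646/117 + 119 = -7723/117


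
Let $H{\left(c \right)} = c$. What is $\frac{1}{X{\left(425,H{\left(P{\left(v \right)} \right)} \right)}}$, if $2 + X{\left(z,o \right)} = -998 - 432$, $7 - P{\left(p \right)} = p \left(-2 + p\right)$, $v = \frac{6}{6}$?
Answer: $- \frac{1}{1432} \approx -0.00069832$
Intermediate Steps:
$v = 1$ ($v = 6 \cdot \frac{1}{6} = 1$)
$P{\left(p \right)} = 7 - p \left(-2 + p\right)$
$X{\left(z,o \right)} = -1432$ ($X{\left(z,o \right)} = -2 - 1430 = -1432$)
$\frac{1}{X{\left(425,H{\left(P{\left(v \right)} \right)} \right)}} = \frac{1}{-1432} = - \frac{1}{1432}$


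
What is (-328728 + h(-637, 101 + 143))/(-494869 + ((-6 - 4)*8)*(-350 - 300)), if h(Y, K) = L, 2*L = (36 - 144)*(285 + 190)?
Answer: 118126/147623 ≈ 0.80019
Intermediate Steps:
L = -25650 (L = ((36 - 144)*(285 + 190))/2 = (-108*475)/2 = (½)*(-51300) = -25650)
h(Y, K) = -25650
(-328728 + h(-637, 101 + 143))/(-494869 + ((-6 - 4)*8)*(-350 - 300)) = (-328728 - 25650)/(-494869 + ((-6 - 4)*8)*(-350 - 300)) = -354378/(-494869 - 10*8*(-650)) = -354378/(-494869 - 80*(-650)) = -354378/(-494869 + 52000) = -354378/(-442869) = -354378*(-1/442869) = 118126/147623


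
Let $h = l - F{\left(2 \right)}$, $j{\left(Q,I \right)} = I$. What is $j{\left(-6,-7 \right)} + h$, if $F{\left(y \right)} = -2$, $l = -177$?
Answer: $-182$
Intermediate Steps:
$h = -175$ ($h = -177 - -2 = -177 + 2 = -175$)
$j{\left(-6,-7 \right)} + h = -7 - 175 = -182$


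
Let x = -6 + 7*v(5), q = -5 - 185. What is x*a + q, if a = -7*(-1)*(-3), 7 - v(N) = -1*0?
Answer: -1093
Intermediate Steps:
v(N) = 7 (v(N) = 7 - (-1)*0 = 7 - 1*0 = 7 + 0 = 7)
a = -21 (a = 7*(-3) = -21)
q = -190
x = 43 (x = -6 + 7*7 = -6 + 49 = 43)
x*a + q = 43*(-21) - 190 = -903 - 190 = -1093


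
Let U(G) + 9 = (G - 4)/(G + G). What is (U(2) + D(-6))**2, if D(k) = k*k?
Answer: 2809/4 ≈ 702.25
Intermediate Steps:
D(k) = k**2
U(G) = -9 + (-4 + G)/(2*G) (U(G) = -9 + (G - 4)/(G + G) = -9 + (-4 + G)/((2*G)) = -9 + (-4 + G)*(1/(2*G)) = -9 + (-4 + G)/(2*G))
(U(2) + D(-6))**2 = ((-17/2 - 2/2) + (-6)**2)**2 = ((-17/2 - 2*1/2) + 36)**2 = ((-17/2 - 1) + 36)**2 = (-19/2 + 36)**2 = (53/2)**2 = 2809/4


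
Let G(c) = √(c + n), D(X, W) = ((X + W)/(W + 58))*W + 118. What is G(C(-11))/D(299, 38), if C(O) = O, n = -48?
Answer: 48*I*√59/12067 ≈ 0.030554*I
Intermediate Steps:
D(X, W) = 118 + W*(W + X)/(58 + W) (D(X, W) = ((W + X)/(58 + W))*W + 118 = W*(W + X)/(58 + W) + 118 = 118 + W*(W + X)/(58 + W))
G(c) = √(-48 + c) (G(c) = √(c - 48) = √(-48 + c))
G(C(-11))/D(299, 38) = √(-48 - 11)/(((6844 + 38² + 118*38 + 38*299)/(58 + 38))) = √(-59)/(((6844 + 1444 + 4484 + 11362)/96)) = (I*√59)/(((1/96)*24134)) = (I*√59)/(12067/48) = (I*√59)*(48/12067) = 48*I*√59/12067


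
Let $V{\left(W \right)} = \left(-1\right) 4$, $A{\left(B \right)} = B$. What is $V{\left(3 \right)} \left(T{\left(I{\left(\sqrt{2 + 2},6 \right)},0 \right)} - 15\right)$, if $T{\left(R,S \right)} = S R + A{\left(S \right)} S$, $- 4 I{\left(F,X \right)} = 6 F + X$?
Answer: $60$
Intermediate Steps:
$V{\left(W \right)} = -4$
$I{\left(F,X \right)} = - \frac{3 F}{2} - \frac{X}{4}$ ($I{\left(F,X \right)} = - \frac{6 F + X}{4} = - \frac{X + 6 F}{4} = - \frac{3 F}{2} - \frac{X}{4}$)
$T{\left(R,S \right)} = S^{2} + R S$ ($T{\left(R,S \right)} = S R + S S = R S + S^{2} = S^{2} + R S$)
$V{\left(3 \right)} \left(T{\left(I{\left(\sqrt{2 + 2},6 \right)},0 \right)} - 15\right) = - 4 \left(0 \left(\left(- \frac{3 \sqrt{2 + 2}}{2} - \frac{3}{2}\right) + 0\right) - 15\right) = - 4 \left(0 \left(\left(- \frac{3 \sqrt{4}}{2} - \frac{3}{2}\right) + 0\right) - 15\right) = - 4 \left(0 \left(\left(\left(- \frac{3}{2}\right) 2 - \frac{3}{2}\right) + 0\right) - 15\right) = - 4 \left(0 \left(\left(-3 - \frac{3}{2}\right) + 0\right) - 15\right) = - 4 \left(0 \left(- \frac{9}{2} + 0\right) - 15\right) = - 4 \left(0 \left(- \frac{9}{2}\right) - 15\right) = - 4 \left(0 - 15\right) = \left(-4\right) \left(-15\right) = 60$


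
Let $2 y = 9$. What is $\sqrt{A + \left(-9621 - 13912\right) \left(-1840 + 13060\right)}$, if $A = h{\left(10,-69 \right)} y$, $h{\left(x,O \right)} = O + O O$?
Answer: $i \sqrt{264019146} \approx 16249.0 i$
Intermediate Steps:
$y = \frac{9}{2}$ ($y = \frac{1}{2} \cdot 9 = \frac{9}{2} \approx 4.5$)
$h{\left(x,O \right)} = O + O^{2}$
$A = 21114$ ($A = - 69 \left(1 - 69\right) \frac{9}{2} = \left(-69\right) \left(-68\right) \frac{9}{2} = 4692 \cdot \frac{9}{2} = 21114$)
$\sqrt{A + \left(-9621 - 13912\right) \left(-1840 + 13060\right)} = \sqrt{21114 + \left(-9621 - 13912\right) \left(-1840 + 13060\right)} = \sqrt{21114 - 264040260} = \sqrt{-264019146} = i \sqrt{264019146}$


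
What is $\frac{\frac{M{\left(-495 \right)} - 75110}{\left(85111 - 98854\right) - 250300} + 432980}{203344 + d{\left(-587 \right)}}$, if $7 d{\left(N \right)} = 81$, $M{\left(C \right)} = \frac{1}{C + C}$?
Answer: $\frac{792275113822507}{372103682966730} \approx 2.1292$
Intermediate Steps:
$M{\left(C \right)} = \frac{1}{2 C}$
$d{\left(N \right)} = \frac{81}{7}$ ($d{\left(N \right)} = \frac{1}{7} \cdot 81 = \frac{81}{7}$)
$\frac{\frac{M{\left(-495 \right)} - 75110}{\left(85111 - 98854\right) - 250300} + 432980}{203344 + d{\left(-587 \right)}} = \frac{\frac{\frac{1}{2 \left(-495\right)} - 75110}{\left(85111 - 98854\right) - 250300} + 432980}{203344 + \frac{81}{7}} = \frac{\frac{\frac{1}{2} \left(- \frac{1}{495}\right) - 75110}{\left(85111 - 98854\right) - 250300} + 432980}{\frac{1423489}{7}} = \left(\frac{- \frac{1}{990} - 75110}{-13743 - 250300} + 432980\right) \frac{7}{1423489} = \left(- \frac{74358901}{990 \left(-264043\right)} + 432980\right) \frac{7}{1423489} = \left(\left(- \frac{74358901}{990}\right) \left(- \frac{1}{264043}\right) + 432980\right) \frac{7}{1423489} = \left(\frac{74358901}{261402570} + 432980\right) \frac{7}{1423489} = \frac{113182159117501}{261402570} \cdot \frac{7}{1423489} = \frac{792275113822507}{372103682966730}$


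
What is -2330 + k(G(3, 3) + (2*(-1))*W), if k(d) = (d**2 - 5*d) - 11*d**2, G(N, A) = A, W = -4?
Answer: -3595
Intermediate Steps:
k(d) = -10*d**2 - 5*d
-2330 + k(G(3, 3) + (2*(-1))*W) = -2330 - 5*(3 + (2*(-1))*(-4))*(1 + 2*(3 + (2*(-1))*(-4))) = -2330 - 5*(3 - 2*(-4))*(1 + 2*(3 - 2*(-4))) = -2330 - 5*(3 + 8)*(1 + 2*(3 + 8)) = -2330 - 5*11*(1 + 2*11) = -2330 - 5*11*(1 + 22) = -2330 - 5*11*23 = -2330 - 1265 = -3595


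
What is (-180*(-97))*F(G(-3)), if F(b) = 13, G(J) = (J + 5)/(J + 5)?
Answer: 226980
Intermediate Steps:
G(J) = 1 (G(J) = (5 + J)/(5 + J) = 1)
(-180*(-97))*F(G(-3)) = -180*(-97)*13 = 17460*13 = 226980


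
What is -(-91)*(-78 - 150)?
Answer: -20748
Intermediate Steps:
-(-91)*(-78 - 150) = -(-91)*(-228) = -1*20748 = -20748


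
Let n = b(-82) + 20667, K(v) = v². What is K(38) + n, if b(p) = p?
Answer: 22029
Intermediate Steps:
n = 20585 (n = -82 + 20667 = 20585)
K(38) + n = 38² + 20585 = 1444 + 20585 = 22029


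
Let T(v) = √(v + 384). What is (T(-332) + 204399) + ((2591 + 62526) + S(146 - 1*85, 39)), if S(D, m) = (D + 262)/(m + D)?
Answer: 26951923/100 + 2*√13 ≈ 2.6953e+5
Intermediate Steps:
S(D, m) = (262 + D)/(D + m)
T(v) = √(384 + v)
(T(-332) + 204399) + ((2591 + 62526) + S(146 - 1*85, 39)) = (√(384 - 332) + 204399) + ((2591 + 62526) + (262 + (146 - 1*85))/((146 - 1*85) + 39)) = (√52 + 204399) + (65117 + (262 + (146 - 85))/((146 - 85) + 39)) = (2*√13 + 204399) + (65117 + (262 + 61)/(61 + 39)) = (204399 + 2*√13) + (65117 + 323/100) = (204399 + 2*√13) + 6512023/100 = 26951923/100 + 2*√13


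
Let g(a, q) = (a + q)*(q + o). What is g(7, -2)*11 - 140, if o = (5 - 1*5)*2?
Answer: -250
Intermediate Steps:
o = 0 (o = (5 - 5)*2 = 0*2 = 0)
g(a, q) = q*(a + q) (g(a, q) = (a + q)*(q + 0) = (a + q)*q = q*(a + q))
g(7, -2)*11 - 140 = -2*(7 - 2)*11 - 140 = -2*5*11 - 140 = -10*11 - 140 = -110 - 140 = -250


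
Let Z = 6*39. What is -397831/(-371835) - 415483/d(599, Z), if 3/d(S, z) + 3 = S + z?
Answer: -42742543163219/371835 ≈ -1.1495e+8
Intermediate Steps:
Z = 234
d(S, z) = 3/(-3 + S + z) (d(S, z) = 3/(-3 + (S + z)) = 3/(-3 + S + z))
-397831/(-371835) - 415483/d(599, Z) = -397831/(-371835) - 415483/(3/(-3 + 599 + 234)) = -397831*(-1/371835) - 415483/(3/830) = 397831/371835 - 415483/(3*(1/830)) = 397831/371835 - 415483/3/830 = 397831/371835 - 415483*830/3 = 397831/371835 - 344850890/3 = -42742543163219/371835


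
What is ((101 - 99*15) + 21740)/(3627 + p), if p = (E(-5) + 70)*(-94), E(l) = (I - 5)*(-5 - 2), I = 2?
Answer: -20356/4927 ≈ -4.1315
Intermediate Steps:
E(l) = 21 (E(l) = (2 - 5)*(-5 - 2) = -3*(-7) = 21)
p = -8554 (p = (21 + 70)*(-94) = 91*(-94) = -8554)
((101 - 99*15) + 21740)/(3627 + p) = ((101 - 99*15) + 21740)/(3627 - 8554) = ((101 - 1485) + 21740)/(-4927) = (-1384 + 21740)*(-1/4927) = 20356*(-1/4927) = -20356/4927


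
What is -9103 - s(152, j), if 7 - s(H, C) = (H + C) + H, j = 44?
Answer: -8762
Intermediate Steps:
s(H, C) = 7 - C - 2*H (s(H, C) = 7 - ((H + C) + H) = 7 - ((C + H) + H) = 7 - (C + 2*H) = 7 + (-C - 2*H) = 7 - C - 2*H)
-9103 - s(152, j) = -9103 - (7 - 1*44 - 2*152) = -9103 - (7 - 44 - 304) = -9103 - 1*(-341) = -9103 + 341 = -8762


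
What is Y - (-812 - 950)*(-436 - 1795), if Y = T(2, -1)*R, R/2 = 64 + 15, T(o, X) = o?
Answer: -3930706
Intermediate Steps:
R = 158 (R = 2*(64 + 15) = 2*79 = 158)
Y = 316 (Y = 2*158 = 316)
Y - (-812 - 950)*(-436 - 1795) = 316 - (-812 - 950)*(-436 - 1795) = 316 - (-1762)*(-2231) = 316 - 1*3931022 = 316 - 3931022 = -3930706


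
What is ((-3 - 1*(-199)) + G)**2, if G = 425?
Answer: 385641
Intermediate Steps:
((-3 - 1*(-199)) + G)**2 = ((-3 - 1*(-199)) + 425)**2 = ((-3 + 199) + 425)**2 = (196 + 425)**2 = 621**2 = 385641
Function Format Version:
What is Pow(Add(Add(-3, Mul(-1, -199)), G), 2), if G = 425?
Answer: 385641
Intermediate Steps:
Pow(Add(Add(-3, Mul(-1, -199)), G), 2) = Pow(Add(Add(-3, Mul(-1, -199)), 425), 2) = Pow(Add(Add(-3, 199), 425), 2) = Pow(Add(196, 425), 2) = Pow(621, 2) = 385641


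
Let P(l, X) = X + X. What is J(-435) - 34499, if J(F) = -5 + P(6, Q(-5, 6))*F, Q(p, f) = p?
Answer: -30154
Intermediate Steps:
P(l, X) = 2*X
J(F) = -5 - 10*F (J(F) = -5 + (2*(-5))*F = -5 - 10*F)
J(-435) - 34499 = (-5 - 10*(-435)) - 34499 = (-5 + 4350) - 34499 = 4345 - 34499 = -30154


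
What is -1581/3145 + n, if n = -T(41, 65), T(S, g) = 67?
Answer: -12488/185 ≈ -67.503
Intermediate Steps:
n = -67 (n = -1*67 = -67)
-1581/3145 + n = -1581/3145 - 67 = -1581*1/3145 - 67 = -93/185 - 67 = -12488/185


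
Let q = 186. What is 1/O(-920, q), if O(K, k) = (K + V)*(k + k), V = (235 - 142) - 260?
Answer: -1/404364 ≈ -2.4730e-6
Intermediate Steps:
V = -167 (V = 93 - 260 = -167)
O(K, k) = 2*k*(-167 + K) (O(K, k) = (K - 167)*(k + k) = (-167 + K)*(2*k) = 2*k*(-167 + K))
1/O(-920, q) = 1/(2*186*(-167 - 920)) = 1/(2*186*(-1087)) = 1/(-404364) = -1/404364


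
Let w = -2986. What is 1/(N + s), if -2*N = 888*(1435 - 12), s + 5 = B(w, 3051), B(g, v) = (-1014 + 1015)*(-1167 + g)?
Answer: -1/635970 ≈ -1.5724e-6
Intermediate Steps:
B(g, v) = -1167 + g (B(g, v) = 1*(-1167 + g) = -1167 + g)
s = -4158 (s = -5 + (-1167 - 2986) = -5 - 4153 = -4158)
N = -631812 (N = -444*(1435 - 12) = -444*1423 = -½*1263624 = -631812)
1/(N + s) = 1/(-631812 - 4158) = 1/(-635970) = -1/635970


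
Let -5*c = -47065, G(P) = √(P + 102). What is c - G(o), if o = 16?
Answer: 9413 - √118 ≈ 9402.1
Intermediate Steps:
G(P) = √(102 + P)
c = 9413 (c = -⅕*(-47065) = 9413)
c - G(o) = 9413 - √(102 + 16) = 9413 - √118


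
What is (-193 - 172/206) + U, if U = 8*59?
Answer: 28651/103 ≈ 278.17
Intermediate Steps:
U = 472
(-193 - 172/206) + U = (-193 - 172/206) + 472 = (-193 - 172*1/206) + 472 = (-193 - 86/103) + 472 = -19965/103 + 472 = 28651/103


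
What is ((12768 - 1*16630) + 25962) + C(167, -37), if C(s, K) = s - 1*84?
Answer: 22183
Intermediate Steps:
C(s, K) = -84 + s (C(s, K) = s - 84 = -84 + s)
((12768 - 1*16630) + 25962) + C(167, -37) = ((12768 - 1*16630) + 25962) + (-84 + 167) = ((12768 - 16630) + 25962) + 83 = (-3862 + 25962) + 83 = 22100 + 83 = 22183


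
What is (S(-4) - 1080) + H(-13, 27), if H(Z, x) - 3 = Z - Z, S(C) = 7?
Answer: -1070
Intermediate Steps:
H(Z, x) = 3 (H(Z, x) = 3 + (Z - Z) = 3 + 0 = 3)
(S(-4) - 1080) + H(-13, 27) = (7 - 1080) + 3 = -1073 + 3 = -1070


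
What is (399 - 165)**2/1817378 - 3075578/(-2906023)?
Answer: 2874304994936/2640671133847 ≈ 1.0885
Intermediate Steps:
(399 - 165)**2/1817378 - 3075578/(-2906023) = 234**2*(1/1817378) - 3075578*(-1/2906023) = 54756*(1/1817378) + 3075578/2906023 = 27378/908689 + 3075578/2906023 = 2874304994936/2640671133847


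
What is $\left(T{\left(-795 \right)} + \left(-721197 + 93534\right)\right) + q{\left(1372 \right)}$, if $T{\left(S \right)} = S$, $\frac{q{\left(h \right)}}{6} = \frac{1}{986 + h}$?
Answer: $- \frac{246983993}{393} \approx -6.2846 \cdot 10^{5}$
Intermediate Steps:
$q{\left(h \right)} = \frac{6}{986 + h}$
$\left(T{\left(-795 \right)} + \left(-721197 + 93534\right)\right) + q{\left(1372 \right)} = \left(-795 + \left(-721197 + 93534\right)\right) + \frac{6}{986 + 1372} = \left(-795 - 627663\right) + \frac{6}{2358} = -628458 + 6 \cdot \frac{1}{2358} = -628458 + \frac{1}{393} = - \frac{246983993}{393}$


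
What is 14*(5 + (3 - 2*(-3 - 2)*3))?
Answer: 532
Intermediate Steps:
14*(5 + (3 - 2*(-3 - 2)*3)) = 14*(5 + (3 - 2*(-5)*3)) = 14*(5 + (3 + 10*3)) = 14*(5 + (3 + 30)) = 14*(5 + 33) = 14*38 = 532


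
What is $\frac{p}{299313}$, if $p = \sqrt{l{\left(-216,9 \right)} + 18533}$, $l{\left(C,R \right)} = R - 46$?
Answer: $\frac{136}{299313} \approx 0.00045437$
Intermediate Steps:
$l{\left(C,R \right)} = -46 + R$
$p = 136$ ($p = \sqrt{\left(-46 + 9\right) + 18533} = \sqrt{-37 + 18533} = \sqrt{18496} = 136$)
$\frac{p}{299313} = \frac{136}{299313}$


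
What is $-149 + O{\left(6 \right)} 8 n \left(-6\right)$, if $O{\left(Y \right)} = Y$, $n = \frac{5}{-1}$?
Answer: $1291$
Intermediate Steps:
$n = -5$ ($n = 5 \left(-1\right) = -5$)
$-149 + O{\left(6 \right)} 8 n \left(-6\right) = -149 + 6 \cdot 8 \left(-5\right) \left(-6\right) = -149 + 6 \left(\left(-40\right) \left(-6\right)\right) = -149 + 6 \cdot 240 = -149 + 1440 = 1291$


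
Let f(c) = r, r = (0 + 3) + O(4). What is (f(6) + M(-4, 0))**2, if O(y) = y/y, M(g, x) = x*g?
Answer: 16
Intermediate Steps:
M(g, x) = g*x
O(y) = 1
r = 4 (r = (0 + 3) + 1 = 3 + 1 = 4)
f(c) = 4
(f(6) + M(-4, 0))**2 = (4 - 4*0)**2 = (4 + 0)**2 = 4**2 = 16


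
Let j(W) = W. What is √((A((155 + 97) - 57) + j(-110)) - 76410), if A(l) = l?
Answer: 5*I*√3053 ≈ 276.27*I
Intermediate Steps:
√((A((155 + 97) - 57) + j(-110)) - 76410) = √((((155 + 97) - 57) - 110) - 76410) = √(((252 - 57) - 110) - 76410) = √((195 - 110) - 76410) = √(85 - 76410) = √(-76325) = 5*I*√3053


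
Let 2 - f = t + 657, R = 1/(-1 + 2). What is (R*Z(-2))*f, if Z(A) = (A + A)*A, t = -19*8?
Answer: -4024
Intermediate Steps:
t = -152
R = 1 (R = 1/1 = 1)
Z(A) = 2*A**2 (Z(A) = (2*A)*A = 2*A**2)
f = -503 (f = 2 - (-152 + 657) = 2 - 1*505 = 2 - 505 = -503)
(R*Z(-2))*f = (1*(2*(-2)**2))*(-503) = (1*(2*4))*(-503) = (1*8)*(-503) = 8*(-503) = -4024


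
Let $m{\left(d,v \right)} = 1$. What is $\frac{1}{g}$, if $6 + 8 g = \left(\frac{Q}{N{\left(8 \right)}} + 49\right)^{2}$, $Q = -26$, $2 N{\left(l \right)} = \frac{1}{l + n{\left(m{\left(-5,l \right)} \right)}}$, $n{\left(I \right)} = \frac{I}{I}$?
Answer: $\frac{8}{175555} \approx 4.557 \cdot 10^{-5}$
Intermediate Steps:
$n{\left(I \right)} = 1$
$N{\left(l \right)} = \frac{1}{2 \left(1 + l\right)}$ ($N{\left(l \right)} = \frac{1}{2 \left(l + 1\right)} = \frac{1}{2 \left(1 + l\right)}$)
$g = \frac{175555}{8}$ ($g = - \frac{3}{4} + \frac{\left(- \frac{26}{\frac{1}{2} \frac{1}{1 + 8}} + 49\right)^{2}}{8} = - \frac{3}{4} + \frac{\left(- \frac{26}{\frac{1}{2} \cdot \frac{1}{9}} + 49\right)^{2}}{8} = - \frac{3}{4} + \frac{\left(- 26 \frac{1}{\frac{1}{18}} + 49\right)^{2}}{8} = - \frac{3}{4} + \frac{\left(\left(-26\right) 18 + 49\right)^{2}}{8} = - \frac{3}{4} + \frac{\left(-468 + 49\right)^{2}}{8} = - \frac{3}{4} + \frac{\left(-419\right)^{2}}{8} = - \frac{3}{4} + \frac{1}{8} \cdot 175561 = - \frac{3}{4} + \frac{175561}{8} = \frac{175555}{8} \approx 21944.0$)
$\frac{1}{g} = \frac{1}{\frac{175555}{8}} = \frac{8}{175555}$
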